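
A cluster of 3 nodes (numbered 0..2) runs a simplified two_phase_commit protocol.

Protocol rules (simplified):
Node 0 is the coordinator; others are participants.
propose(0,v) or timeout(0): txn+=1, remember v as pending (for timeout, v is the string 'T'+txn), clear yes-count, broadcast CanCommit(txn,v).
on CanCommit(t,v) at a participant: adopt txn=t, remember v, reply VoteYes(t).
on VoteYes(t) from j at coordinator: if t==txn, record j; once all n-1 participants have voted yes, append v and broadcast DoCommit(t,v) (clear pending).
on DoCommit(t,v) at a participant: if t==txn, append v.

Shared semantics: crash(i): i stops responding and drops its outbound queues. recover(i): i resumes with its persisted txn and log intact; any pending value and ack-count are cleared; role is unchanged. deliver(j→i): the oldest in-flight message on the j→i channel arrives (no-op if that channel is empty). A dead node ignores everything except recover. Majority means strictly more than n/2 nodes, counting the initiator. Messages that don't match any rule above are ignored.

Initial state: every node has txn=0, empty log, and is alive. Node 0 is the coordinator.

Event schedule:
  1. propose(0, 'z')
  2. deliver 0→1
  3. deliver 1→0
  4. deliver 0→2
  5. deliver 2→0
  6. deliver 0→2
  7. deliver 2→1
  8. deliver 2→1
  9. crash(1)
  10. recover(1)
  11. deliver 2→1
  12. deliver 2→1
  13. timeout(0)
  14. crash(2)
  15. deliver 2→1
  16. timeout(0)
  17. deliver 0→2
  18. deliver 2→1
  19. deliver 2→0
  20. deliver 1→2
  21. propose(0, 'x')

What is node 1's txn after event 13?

1. propose(0,'z'):  <0:coor t1 ->
2. deliver 0→1:  <1:part t1 ->
3. deliver 1→0:  nop
4. deliver 0→2:  <2:part t1 ->
5. deliver 2→0:  <0:coor t1 z>
6. deliver 0→2:  <2:part t1 z>
7. deliver 2→1:  nop
8. deliver 2→1:  nop
9. crash(1):  <1:✗part t1 ->
10. recover(1):  <1:part t1 ->
11. deliver 2→1:  nop
12. deliver 2→1:  nop
13. timeout(0):  <0:coor t2 z>

1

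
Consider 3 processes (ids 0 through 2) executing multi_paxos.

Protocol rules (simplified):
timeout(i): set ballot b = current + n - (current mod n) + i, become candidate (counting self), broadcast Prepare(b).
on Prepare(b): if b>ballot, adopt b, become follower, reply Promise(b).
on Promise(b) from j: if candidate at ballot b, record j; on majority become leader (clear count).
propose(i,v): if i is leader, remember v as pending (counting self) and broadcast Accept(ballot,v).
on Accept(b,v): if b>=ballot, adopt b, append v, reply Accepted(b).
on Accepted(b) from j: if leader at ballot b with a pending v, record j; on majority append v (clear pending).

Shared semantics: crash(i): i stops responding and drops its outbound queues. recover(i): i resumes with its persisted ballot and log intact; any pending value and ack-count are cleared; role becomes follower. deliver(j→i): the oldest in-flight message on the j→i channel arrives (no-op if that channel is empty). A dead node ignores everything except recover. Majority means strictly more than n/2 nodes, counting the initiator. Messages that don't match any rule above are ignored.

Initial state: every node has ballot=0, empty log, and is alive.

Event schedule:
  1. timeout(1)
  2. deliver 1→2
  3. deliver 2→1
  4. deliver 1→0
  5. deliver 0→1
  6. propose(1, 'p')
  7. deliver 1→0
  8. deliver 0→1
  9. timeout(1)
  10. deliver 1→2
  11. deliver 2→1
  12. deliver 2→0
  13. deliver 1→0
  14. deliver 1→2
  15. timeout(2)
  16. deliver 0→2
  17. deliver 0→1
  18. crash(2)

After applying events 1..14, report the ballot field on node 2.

7

e1 timeout(1): 1[cand,b=4,-]
e2 deliver 1→2: 2[foll,b=4,-]
e3 deliver 2→1: 1[lead,b=4,-]
e4 deliver 1→0: 0[foll,b=4,-]
e5 deliver 0→1: ·
e6 propose(1,'p'): ·
e7 deliver 1→0: 0[foll,b=4,p]
e8 deliver 0→1: 1[lead,b=4,p]
e9 timeout(1): 1[cand,b=7,p]
e10 deliver 1→2: 2[foll,b=4,p]
e11 deliver 2→1: ·
e12 deliver 2→0: ·
e13 deliver 1→0: 0[foll,b=7,p]
e14 deliver 1→2: 2[foll,b=7,p]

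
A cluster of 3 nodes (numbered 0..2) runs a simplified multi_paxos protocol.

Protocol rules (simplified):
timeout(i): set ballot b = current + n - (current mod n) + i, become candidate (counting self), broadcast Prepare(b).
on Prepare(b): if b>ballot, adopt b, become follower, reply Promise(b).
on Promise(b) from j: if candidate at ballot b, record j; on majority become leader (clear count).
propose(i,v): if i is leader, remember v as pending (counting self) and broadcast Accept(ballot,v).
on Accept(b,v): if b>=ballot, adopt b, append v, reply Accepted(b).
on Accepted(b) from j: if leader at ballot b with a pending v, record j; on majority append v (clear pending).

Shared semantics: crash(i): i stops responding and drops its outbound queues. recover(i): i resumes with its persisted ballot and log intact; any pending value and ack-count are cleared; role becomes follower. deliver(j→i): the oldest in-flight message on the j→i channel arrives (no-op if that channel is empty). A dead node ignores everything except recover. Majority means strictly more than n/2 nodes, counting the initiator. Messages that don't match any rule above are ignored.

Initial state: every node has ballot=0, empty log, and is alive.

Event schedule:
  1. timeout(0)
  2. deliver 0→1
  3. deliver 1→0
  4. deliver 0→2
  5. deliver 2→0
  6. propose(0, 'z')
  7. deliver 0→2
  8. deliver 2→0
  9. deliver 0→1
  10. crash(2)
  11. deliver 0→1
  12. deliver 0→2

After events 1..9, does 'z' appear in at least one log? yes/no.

yes

1. timeout(0):  <0:cand b3 ->
2. deliver 0→1:  <1:foll b3 ->
3. deliver 1→0:  <0:lead b3 ->
4. deliver 0→2:  <2:foll b3 ->
5. deliver 2→0:  nop
6. propose(0,'z'):  nop
7. deliver 0→2:  <2:foll b3 z>
8. deliver 2→0:  <0:lead b3 z>
9. deliver 0→1:  <1:foll b3 z>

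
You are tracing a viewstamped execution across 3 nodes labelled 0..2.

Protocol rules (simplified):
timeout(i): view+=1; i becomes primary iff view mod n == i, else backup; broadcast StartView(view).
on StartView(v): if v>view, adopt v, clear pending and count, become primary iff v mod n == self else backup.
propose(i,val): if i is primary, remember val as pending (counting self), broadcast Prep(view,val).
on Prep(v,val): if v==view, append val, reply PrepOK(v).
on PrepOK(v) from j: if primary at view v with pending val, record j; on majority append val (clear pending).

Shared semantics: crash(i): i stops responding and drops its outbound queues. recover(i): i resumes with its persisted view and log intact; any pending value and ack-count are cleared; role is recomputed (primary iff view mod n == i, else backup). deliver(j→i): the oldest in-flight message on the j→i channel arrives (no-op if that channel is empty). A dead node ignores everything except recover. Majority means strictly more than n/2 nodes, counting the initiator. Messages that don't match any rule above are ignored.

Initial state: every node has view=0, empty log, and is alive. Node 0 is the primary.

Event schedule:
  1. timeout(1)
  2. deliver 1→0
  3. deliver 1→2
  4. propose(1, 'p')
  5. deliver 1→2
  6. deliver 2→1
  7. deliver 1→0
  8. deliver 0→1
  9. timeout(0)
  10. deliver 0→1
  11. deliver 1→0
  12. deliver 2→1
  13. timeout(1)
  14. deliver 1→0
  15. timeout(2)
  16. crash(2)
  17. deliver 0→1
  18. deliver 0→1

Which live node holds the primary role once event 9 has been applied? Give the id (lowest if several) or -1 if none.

[1] timeout(1) → N1(prim v1 [-])
[2] deliver 1→0 → N0(back v1 [-])
[3] deliver 1→2 → N2(back v1 [-])
[4] propose(1,'p') → ∅
[5] deliver 1→2 → N2(back v1 [p])
[6] deliver 2→1 → N1(prim v1 [p])
[7] deliver 1→0 → N0(back v1 [p])
[8] deliver 0→1 → ∅
[9] timeout(0) → N0(back v2 [p])

1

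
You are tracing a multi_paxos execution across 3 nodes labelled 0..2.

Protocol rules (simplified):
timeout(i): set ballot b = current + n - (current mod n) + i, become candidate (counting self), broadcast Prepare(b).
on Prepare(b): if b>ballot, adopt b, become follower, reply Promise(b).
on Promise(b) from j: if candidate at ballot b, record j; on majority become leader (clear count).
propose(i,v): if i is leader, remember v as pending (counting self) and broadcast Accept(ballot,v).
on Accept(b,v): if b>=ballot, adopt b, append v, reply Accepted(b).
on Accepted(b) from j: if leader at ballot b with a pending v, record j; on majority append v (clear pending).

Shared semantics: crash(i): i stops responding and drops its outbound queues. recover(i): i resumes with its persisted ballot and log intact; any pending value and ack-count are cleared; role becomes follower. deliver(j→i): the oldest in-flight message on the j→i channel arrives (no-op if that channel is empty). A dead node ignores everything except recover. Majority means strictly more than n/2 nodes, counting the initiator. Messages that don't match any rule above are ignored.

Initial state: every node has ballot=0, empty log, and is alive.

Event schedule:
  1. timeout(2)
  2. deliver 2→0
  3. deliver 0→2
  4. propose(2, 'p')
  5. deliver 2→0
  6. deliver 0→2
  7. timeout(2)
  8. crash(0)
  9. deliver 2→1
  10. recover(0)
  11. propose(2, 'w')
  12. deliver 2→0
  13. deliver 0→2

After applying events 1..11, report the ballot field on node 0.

after 1 — timeout(2): n2:cand/b5/[-]
after 2 — deliver 2→0: n0:foll/b5/[-]
after 3 — deliver 0→2: n2:lead/b5/[-]
after 4 — propose(2,'p'): ·
after 5 — deliver 2→0: n0:foll/b5/[p]
after 6 — deliver 0→2: n2:lead/b5/[p]
after 7 — timeout(2): n2:cand/b8/[p]
after 8 — crash(0): n0:✗foll/b5/[p]
after 9 — deliver 2→1: n1:foll/b5/[-]
after 10 — recover(0): n0:foll/b5/[p]
after 11 — propose(2,'w'): ·

5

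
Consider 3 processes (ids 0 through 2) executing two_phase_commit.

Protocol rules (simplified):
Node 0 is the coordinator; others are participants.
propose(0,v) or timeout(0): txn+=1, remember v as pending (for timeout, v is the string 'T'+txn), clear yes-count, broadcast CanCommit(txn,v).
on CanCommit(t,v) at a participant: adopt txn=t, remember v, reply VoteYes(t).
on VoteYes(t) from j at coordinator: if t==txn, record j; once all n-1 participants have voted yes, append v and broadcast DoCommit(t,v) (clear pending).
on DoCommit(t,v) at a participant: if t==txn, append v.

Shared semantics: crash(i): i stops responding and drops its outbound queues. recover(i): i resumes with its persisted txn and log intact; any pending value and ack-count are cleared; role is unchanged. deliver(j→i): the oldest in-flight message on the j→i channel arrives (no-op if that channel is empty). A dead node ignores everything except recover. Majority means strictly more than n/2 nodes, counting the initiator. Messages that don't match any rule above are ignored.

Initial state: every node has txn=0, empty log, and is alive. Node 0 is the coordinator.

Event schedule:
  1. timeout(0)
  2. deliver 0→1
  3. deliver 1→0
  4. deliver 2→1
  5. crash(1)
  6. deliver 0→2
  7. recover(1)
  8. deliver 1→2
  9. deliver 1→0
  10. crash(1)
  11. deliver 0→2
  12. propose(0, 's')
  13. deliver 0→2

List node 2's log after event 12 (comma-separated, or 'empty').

after 1 — timeout(0): n0:coor/t1/[-]
after 2 — deliver 0→1: n1:part/t1/[-]
after 3 — deliver 1→0: ·
after 4 — deliver 2→1: ·
after 5 — crash(1): n1:✗part/t1/[-]
after 6 — deliver 0→2: n2:part/t1/[-]
after 7 — recover(1): n1:part/t1/[-]
after 8 — deliver 1→2: ·
after 9 — deliver 1→0: ·
after 10 — crash(1): n1:✗part/t1/[-]
after 11 — deliver 0→2: ·
after 12 — propose(0,'s'): n0:coor/t2/[-]

empty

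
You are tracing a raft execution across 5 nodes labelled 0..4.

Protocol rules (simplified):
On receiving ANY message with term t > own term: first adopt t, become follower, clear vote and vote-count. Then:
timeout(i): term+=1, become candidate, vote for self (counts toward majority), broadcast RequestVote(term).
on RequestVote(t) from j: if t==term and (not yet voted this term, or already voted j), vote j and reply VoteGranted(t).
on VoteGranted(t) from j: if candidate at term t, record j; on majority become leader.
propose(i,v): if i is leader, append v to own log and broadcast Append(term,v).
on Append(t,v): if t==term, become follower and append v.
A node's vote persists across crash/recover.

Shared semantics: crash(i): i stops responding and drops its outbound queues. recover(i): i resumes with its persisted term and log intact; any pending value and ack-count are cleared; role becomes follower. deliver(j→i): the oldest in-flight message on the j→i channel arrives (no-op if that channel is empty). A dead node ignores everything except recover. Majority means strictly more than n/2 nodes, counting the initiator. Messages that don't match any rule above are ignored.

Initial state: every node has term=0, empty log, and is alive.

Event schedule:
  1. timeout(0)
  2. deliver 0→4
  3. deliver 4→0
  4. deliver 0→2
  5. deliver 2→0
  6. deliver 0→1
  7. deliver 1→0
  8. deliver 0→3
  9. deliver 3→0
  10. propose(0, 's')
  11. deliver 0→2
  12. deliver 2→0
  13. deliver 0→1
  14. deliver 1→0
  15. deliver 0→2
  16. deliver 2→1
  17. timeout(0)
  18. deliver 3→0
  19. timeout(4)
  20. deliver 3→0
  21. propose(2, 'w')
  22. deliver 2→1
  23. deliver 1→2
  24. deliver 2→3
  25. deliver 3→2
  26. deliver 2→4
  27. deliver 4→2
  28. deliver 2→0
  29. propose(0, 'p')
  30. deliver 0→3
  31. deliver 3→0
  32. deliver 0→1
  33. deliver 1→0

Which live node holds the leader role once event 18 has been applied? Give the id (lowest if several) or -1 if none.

e1 timeout(0): 0[cand,t=1,-]
e2 deliver 0→4: 4[foll,t=1,-]
e3 deliver 4→0: ·
e4 deliver 0→2: 2[foll,t=1,-]
e5 deliver 2→0: 0[lead,t=1,-]
e6 deliver 0→1: 1[foll,t=1,-]
e7 deliver 1→0: ·
e8 deliver 0→3: 3[foll,t=1,-]
e9 deliver 3→0: ·
e10 propose(0,'s'): 0[lead,t=1,s]
e11 deliver 0→2: 2[foll,t=1,s]
e12 deliver 2→0: ·
e13 deliver 0→1: 1[foll,t=1,s]
e14 deliver 1→0: ·
e15 deliver 0→2: ·
e16 deliver 2→1: ·
e17 timeout(0): 0[cand,t=2,s]
e18 deliver 3→0: ·

-1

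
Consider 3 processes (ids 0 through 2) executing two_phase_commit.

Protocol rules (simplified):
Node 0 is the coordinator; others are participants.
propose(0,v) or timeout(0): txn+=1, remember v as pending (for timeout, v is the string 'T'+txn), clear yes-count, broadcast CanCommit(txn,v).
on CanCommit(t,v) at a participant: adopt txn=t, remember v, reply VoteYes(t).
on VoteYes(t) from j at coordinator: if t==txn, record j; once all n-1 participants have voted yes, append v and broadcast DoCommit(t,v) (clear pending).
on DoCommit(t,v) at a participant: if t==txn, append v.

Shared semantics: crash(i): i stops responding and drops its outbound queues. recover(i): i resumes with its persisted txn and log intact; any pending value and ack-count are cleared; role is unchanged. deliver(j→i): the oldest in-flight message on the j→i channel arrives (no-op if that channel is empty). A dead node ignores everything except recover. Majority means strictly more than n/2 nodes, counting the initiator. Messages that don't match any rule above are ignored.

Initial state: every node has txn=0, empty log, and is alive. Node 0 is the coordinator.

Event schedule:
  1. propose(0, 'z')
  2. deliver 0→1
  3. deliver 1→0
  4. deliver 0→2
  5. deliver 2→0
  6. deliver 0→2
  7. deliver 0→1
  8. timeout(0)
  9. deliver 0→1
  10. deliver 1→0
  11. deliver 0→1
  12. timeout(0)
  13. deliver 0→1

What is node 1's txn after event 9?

e1 propose(0,'z'): 0[coor,t=1,-]
e2 deliver 0→1: 1[part,t=1,-]
e3 deliver 1→0: ·
e4 deliver 0→2: 2[part,t=1,-]
e5 deliver 2→0: 0[coor,t=1,z]
e6 deliver 0→2: 2[part,t=1,z]
e7 deliver 0→1: 1[part,t=1,z]
e8 timeout(0): 0[coor,t=2,z]
e9 deliver 0→1: 1[part,t=2,z]

2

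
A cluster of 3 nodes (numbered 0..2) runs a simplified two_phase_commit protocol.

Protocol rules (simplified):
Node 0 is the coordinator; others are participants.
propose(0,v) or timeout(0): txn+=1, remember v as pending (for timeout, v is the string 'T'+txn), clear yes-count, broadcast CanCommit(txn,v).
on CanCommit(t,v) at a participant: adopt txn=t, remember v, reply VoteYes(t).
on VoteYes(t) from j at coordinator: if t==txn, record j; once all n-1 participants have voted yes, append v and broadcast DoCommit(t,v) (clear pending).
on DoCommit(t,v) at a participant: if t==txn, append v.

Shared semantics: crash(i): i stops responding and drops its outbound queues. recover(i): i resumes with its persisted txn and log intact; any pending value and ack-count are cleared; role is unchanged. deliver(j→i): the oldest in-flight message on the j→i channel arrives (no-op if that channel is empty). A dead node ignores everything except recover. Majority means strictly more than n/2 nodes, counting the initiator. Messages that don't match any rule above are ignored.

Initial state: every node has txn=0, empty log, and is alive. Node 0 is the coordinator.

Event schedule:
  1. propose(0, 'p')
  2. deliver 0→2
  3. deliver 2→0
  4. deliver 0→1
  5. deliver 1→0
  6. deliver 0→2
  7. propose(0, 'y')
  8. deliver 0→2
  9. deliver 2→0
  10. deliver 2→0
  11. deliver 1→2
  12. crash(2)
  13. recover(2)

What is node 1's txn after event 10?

1

step 1 propose(0,'p'): 0={coor,t=1,log=-}
step 2 deliver 0→2: 2={part,t=1,log=-}
step 3 deliver 2→0: —
step 4 deliver 0→1: 1={part,t=1,log=-}
step 5 deliver 1→0: 0={coor,t=1,log=p}
step 6 deliver 0→2: 2={part,t=1,log=p}
step 7 propose(0,'y'): 0={coor,t=2,log=p}
step 8 deliver 0→2: 2={part,t=2,log=p}
step 9 deliver 2→0: —
step 10 deliver 2→0: —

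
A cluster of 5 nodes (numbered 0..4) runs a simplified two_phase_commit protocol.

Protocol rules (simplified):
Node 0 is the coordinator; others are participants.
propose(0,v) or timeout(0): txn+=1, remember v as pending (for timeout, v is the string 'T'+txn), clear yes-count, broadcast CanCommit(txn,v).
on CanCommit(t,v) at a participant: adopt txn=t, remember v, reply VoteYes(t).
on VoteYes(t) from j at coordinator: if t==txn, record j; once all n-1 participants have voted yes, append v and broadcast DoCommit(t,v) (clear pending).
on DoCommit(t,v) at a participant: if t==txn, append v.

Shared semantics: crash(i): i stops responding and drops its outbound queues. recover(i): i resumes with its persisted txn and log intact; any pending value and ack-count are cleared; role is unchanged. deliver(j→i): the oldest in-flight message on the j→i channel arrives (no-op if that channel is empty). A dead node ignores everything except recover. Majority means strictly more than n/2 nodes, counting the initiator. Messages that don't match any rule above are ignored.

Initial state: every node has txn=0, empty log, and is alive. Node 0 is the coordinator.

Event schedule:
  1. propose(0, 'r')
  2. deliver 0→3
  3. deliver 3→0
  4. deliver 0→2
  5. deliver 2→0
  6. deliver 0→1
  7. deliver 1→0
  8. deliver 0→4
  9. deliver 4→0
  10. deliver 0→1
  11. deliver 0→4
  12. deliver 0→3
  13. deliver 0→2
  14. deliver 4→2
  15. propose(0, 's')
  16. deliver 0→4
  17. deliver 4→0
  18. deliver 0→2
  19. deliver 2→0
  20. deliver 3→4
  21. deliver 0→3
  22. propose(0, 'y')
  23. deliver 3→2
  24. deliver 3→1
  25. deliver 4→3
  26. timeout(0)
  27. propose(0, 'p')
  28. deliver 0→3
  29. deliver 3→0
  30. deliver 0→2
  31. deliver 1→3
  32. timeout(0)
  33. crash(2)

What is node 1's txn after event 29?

1

e1 propose(0,'r'): 0[coor,t=1,-]
e2 deliver 0→3: 3[part,t=1,-]
e3 deliver 3→0: ·
e4 deliver 0→2: 2[part,t=1,-]
e5 deliver 2→0: ·
e6 deliver 0→1: 1[part,t=1,-]
e7 deliver 1→0: ·
e8 deliver 0→4: 4[part,t=1,-]
e9 deliver 4→0: 0[coor,t=1,r]
e10 deliver 0→1: 1[part,t=1,r]
e11 deliver 0→4: 4[part,t=1,r]
e12 deliver 0→3: 3[part,t=1,r]
e13 deliver 0→2: 2[part,t=1,r]
e14 deliver 4→2: ·
e15 propose(0,'s'): 0[coor,t=2,r]
e16 deliver 0→4: 4[part,t=2,r]
e17 deliver 4→0: ·
e18 deliver 0→2: 2[part,t=2,r]
e19 deliver 2→0: ·
e20 deliver 3→4: ·
e21 deliver 0→3: 3[part,t=2,r]
e22 propose(0,'y'): 0[coor,t=3,r]
e23 deliver 3→2: ·
e24 deliver 3→1: ·
e25 deliver 4→3: ·
e26 timeout(0): 0[coor,t=4,r]
e27 propose(0,'p'): 0[coor,t=5,r]
e28 deliver 0→3: 3[part,t=3,r]
e29 deliver 3→0: ·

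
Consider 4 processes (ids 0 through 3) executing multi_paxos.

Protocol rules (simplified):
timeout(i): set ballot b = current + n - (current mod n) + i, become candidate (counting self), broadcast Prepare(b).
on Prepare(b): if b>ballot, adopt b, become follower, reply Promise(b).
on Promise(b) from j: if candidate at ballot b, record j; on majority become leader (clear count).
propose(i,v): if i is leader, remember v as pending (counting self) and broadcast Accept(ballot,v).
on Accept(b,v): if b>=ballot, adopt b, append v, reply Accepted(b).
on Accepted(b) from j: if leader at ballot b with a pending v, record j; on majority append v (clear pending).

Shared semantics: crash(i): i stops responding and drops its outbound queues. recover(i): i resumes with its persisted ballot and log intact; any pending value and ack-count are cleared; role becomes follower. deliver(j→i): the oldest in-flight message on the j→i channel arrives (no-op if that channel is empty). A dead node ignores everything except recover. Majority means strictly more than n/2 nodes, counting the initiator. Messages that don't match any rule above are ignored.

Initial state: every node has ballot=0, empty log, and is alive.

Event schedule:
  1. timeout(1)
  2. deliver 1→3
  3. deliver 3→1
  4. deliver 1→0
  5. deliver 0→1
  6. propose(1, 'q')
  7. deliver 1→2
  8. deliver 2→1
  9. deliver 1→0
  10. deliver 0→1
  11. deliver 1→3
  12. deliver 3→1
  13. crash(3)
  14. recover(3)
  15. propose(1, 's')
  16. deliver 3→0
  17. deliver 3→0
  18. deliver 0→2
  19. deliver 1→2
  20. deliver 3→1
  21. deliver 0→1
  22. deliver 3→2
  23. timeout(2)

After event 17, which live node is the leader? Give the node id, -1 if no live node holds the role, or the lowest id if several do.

1. timeout(1):  <1:cand b5 ->
2. deliver 1→3:  <3:foll b5 ->
3. deliver 3→1:  nop
4. deliver 1→0:  <0:foll b5 ->
5. deliver 0→1:  <1:lead b5 ->
6. propose(1,'q'):  nop
7. deliver 1→2:  <2:foll b5 ->
8. deliver 2→1:  nop
9. deliver 1→0:  <0:foll b5 q>
10. deliver 0→1:  nop
11. deliver 1→3:  <3:foll b5 q>
12. deliver 3→1:  <1:lead b5 q>
13. crash(3):  <3:✗foll b5 q>
14. recover(3):  <3:foll b5 q>
15. propose(1,'s'):  nop
16. deliver 3→0:  nop
17. deliver 3→0:  nop

1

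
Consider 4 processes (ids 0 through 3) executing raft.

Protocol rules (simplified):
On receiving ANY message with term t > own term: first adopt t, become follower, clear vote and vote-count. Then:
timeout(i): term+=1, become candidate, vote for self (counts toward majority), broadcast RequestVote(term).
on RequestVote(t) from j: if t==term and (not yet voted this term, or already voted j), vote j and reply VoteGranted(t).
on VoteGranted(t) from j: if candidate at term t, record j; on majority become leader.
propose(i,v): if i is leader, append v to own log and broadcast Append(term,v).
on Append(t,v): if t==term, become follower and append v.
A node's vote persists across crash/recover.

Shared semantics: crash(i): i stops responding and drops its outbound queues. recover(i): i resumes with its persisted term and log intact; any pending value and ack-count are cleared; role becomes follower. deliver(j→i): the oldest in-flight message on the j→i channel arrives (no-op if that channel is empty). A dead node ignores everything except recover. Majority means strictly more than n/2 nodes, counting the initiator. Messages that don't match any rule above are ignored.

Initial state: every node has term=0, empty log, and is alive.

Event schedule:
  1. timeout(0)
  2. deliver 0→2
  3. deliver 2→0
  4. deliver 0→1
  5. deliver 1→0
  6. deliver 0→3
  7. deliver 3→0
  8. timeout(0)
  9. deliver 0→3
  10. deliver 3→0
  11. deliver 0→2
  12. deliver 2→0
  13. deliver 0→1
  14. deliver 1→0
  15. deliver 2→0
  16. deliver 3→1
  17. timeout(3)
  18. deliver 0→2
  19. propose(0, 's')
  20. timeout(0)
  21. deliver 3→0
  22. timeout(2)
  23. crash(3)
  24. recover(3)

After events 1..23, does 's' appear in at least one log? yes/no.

yes

[1] timeout(0) → N0(cand t1 [-])
[2] deliver 0→2 → N2(foll t1 [-])
[3] deliver 2→0 → ∅
[4] deliver 0→1 → N1(foll t1 [-])
[5] deliver 1→0 → N0(lead t1 [-])
[6] deliver 0→3 → N3(foll t1 [-])
[7] deliver 3→0 → ∅
[8] timeout(0) → N0(cand t2 [-])
[9] deliver 0→3 → N3(foll t2 [-])
[10] deliver 3→0 → ∅
[11] deliver 0→2 → N2(foll t2 [-])
[12] deliver 2→0 → N0(lead t2 [-])
[13] deliver 0→1 → N1(foll t2 [-])
[14] deliver 1→0 → ∅
[15] deliver 2→0 → ∅
[16] deliver 3→1 → ∅
[17] timeout(3) → N3(cand t3 [-])
[18] deliver 0→2 → ∅
[19] propose(0,'s') → N0(lead t2 [s])
[20] timeout(0) → N0(cand t3 [s])
[21] deliver 3→0 → ∅
[22] timeout(2) → N2(cand t3 [-])
[23] crash(3) → N3(✗cand t3 [-])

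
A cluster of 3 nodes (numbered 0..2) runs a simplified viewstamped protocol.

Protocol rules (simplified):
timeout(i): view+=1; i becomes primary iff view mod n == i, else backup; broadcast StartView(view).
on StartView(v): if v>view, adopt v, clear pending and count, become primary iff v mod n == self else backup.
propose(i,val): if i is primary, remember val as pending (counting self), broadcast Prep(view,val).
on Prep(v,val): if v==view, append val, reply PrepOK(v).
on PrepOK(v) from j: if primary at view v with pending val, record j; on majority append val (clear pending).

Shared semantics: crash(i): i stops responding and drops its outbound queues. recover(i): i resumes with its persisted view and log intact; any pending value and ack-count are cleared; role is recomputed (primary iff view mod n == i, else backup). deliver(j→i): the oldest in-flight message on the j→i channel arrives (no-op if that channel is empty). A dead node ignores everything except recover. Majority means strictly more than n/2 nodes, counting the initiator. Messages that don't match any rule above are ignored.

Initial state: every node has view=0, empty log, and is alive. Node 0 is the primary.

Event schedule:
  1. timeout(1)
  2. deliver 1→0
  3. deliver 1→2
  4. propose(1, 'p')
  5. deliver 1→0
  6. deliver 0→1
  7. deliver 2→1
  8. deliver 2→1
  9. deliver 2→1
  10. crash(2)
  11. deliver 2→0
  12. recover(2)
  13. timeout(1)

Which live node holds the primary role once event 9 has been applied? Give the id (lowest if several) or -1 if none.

1

after 1 — timeout(1): n1:prim/v1/[-]
after 2 — deliver 1→0: n0:back/v1/[-]
after 3 — deliver 1→2: n2:back/v1/[-]
after 4 — propose(1,'p'): ·
after 5 — deliver 1→0: n0:back/v1/[p]
after 6 — deliver 0→1: n1:prim/v1/[p]
after 7 — deliver 2→1: ·
after 8 — deliver 2→1: ·
after 9 — deliver 2→1: ·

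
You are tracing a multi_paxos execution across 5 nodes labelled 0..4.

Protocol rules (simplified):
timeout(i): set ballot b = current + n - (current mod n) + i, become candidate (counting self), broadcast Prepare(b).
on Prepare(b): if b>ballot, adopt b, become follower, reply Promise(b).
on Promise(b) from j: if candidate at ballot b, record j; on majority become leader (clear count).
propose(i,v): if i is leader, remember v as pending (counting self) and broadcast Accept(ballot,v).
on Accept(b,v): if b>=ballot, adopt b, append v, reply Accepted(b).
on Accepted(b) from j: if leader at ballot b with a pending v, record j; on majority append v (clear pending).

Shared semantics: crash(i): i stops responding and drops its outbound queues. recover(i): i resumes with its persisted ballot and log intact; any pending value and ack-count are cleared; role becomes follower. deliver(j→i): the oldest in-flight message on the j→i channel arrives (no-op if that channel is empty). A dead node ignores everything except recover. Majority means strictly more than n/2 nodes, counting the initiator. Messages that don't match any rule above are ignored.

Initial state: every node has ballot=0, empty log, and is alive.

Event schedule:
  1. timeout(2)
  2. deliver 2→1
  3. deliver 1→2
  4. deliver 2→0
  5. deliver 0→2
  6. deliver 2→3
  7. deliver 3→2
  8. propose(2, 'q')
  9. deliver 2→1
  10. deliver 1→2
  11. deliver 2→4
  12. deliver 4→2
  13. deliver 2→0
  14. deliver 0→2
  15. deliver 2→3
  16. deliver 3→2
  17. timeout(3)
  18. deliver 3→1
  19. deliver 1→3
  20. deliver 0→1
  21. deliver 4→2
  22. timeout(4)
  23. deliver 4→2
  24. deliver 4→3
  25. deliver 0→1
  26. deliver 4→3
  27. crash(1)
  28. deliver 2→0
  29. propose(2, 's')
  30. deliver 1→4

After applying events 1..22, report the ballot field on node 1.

13

after 1 — timeout(2): n2:cand/b7/[-]
after 2 — deliver 2→1: n1:foll/b7/[-]
after 3 — deliver 1→2: ·
after 4 — deliver 2→0: n0:foll/b7/[-]
after 5 — deliver 0→2: n2:lead/b7/[-]
after 6 — deliver 2→3: n3:foll/b7/[-]
after 7 — deliver 3→2: ·
after 8 — propose(2,'q'): ·
after 9 — deliver 2→1: n1:foll/b7/[q]
after 10 — deliver 1→2: ·
after 11 — deliver 2→4: n4:foll/b7/[-]
after 12 — deliver 4→2: ·
after 13 — deliver 2→0: n0:foll/b7/[q]
after 14 — deliver 0→2: n2:lead/b7/[q]
after 15 — deliver 2→3: n3:foll/b7/[q]
after 16 — deliver 3→2: ·
after 17 — timeout(3): n3:cand/b13/[q]
after 18 — deliver 3→1: n1:foll/b13/[q]
after 19 — deliver 1→3: ·
after 20 — deliver 0→1: ·
after 21 — deliver 4→2: ·
after 22 — timeout(4): n4:cand/b14/[-]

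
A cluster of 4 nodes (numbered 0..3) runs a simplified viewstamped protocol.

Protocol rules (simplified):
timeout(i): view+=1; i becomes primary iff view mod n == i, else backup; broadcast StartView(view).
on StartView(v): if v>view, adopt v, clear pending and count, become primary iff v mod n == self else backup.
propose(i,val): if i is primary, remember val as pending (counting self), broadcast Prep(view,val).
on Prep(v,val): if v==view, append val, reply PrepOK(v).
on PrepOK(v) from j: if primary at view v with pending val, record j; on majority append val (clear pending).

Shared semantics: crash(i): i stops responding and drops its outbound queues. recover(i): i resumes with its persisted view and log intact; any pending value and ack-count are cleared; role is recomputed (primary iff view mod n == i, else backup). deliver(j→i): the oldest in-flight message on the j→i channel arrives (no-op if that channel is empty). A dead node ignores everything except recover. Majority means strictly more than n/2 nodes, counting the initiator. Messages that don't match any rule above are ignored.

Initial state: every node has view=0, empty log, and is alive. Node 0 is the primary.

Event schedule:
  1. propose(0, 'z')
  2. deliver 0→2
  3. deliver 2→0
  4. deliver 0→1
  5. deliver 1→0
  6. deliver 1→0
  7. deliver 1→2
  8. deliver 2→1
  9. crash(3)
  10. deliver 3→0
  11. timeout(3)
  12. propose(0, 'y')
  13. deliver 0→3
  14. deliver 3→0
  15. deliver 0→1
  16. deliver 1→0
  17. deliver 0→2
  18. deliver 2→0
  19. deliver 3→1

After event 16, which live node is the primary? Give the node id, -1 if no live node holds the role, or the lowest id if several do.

step 1 propose(0,'z'): —
step 2 deliver 0→2: 2={back,v=0,log=z}
step 3 deliver 2→0: —
step 4 deliver 0→1: 1={back,v=0,log=z}
step 5 deliver 1→0: 0={prim,v=0,log=z}
step 6 deliver 1→0: —
step 7 deliver 1→2: —
step 8 deliver 2→1: —
step 9 crash(3): 3={✗back,v=0,log=-}
step 10 deliver 3→0: —
step 11 timeout(3): —
step 12 propose(0,'y'): —
step 13 deliver 0→3: —
step 14 deliver 3→0: —
step 15 deliver 0→1: 1={back,v=0,log=z,y}
step 16 deliver 1→0: —

0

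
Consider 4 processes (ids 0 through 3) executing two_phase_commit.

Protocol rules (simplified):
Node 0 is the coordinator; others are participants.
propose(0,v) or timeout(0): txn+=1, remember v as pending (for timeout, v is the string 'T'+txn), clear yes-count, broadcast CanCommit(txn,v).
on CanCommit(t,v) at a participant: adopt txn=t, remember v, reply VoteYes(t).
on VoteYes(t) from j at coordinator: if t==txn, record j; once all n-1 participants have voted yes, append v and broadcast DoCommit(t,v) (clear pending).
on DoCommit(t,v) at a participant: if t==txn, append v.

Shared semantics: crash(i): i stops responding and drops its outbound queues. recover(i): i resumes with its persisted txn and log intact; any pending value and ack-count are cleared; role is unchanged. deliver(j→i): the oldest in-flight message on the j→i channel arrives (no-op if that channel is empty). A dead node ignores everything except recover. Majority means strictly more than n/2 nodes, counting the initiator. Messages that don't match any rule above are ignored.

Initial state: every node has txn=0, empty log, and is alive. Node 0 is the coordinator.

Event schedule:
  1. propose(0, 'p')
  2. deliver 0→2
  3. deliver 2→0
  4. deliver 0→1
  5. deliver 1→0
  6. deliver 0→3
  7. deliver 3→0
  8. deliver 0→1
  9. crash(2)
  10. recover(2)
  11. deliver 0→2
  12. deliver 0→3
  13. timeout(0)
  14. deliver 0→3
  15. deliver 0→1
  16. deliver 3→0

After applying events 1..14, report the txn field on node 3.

1. propose(0,'p'):  <0:coor t1 ->
2. deliver 0→2:  <2:part t1 ->
3. deliver 2→0:  nop
4. deliver 0→1:  <1:part t1 ->
5. deliver 1→0:  nop
6. deliver 0→3:  <3:part t1 ->
7. deliver 3→0:  <0:coor t1 p>
8. deliver 0→1:  <1:part t1 p>
9. crash(2):  <2:✗part t1 ->
10. recover(2):  <2:part t1 ->
11. deliver 0→2:  <2:part t1 p>
12. deliver 0→3:  <3:part t1 p>
13. timeout(0):  <0:coor t2 p>
14. deliver 0→3:  <3:part t2 p>

2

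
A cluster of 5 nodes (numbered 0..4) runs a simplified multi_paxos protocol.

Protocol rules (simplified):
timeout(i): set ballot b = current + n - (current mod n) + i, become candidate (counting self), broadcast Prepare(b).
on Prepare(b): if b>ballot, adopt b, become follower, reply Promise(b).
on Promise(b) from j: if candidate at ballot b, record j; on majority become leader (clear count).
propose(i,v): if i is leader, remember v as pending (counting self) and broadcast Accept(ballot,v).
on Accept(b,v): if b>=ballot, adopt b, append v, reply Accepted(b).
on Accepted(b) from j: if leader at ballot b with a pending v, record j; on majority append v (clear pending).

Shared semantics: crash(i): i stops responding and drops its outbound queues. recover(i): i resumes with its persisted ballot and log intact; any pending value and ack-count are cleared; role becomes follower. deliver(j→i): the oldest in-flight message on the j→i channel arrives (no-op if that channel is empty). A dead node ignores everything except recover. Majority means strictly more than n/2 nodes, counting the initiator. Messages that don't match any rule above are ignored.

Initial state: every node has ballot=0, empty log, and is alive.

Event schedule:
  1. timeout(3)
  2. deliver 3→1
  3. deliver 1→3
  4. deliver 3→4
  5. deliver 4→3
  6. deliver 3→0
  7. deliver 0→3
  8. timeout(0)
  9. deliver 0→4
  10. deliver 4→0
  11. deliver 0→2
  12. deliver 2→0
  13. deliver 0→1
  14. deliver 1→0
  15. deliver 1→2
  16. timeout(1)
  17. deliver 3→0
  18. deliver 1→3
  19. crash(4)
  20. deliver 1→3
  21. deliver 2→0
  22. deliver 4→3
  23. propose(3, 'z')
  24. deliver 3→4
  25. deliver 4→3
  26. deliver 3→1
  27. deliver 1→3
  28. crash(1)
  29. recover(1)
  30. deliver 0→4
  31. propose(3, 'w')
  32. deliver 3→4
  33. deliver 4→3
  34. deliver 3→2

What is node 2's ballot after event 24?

after 1 — timeout(3): n3:cand/b8/[-]
after 2 — deliver 3→1: n1:foll/b8/[-]
after 3 — deliver 1→3: ·
after 4 — deliver 3→4: n4:foll/b8/[-]
after 5 — deliver 4→3: n3:lead/b8/[-]
after 6 — deliver 3→0: n0:foll/b8/[-]
after 7 — deliver 0→3: ·
after 8 — timeout(0): n0:cand/b10/[-]
after 9 — deliver 0→4: n4:foll/b10/[-]
after 10 — deliver 4→0: ·
after 11 — deliver 0→2: n2:foll/b10/[-]
after 12 — deliver 2→0: n0:lead/b10/[-]
after 13 — deliver 0→1: n1:foll/b10/[-]
after 14 — deliver 1→0: ·
after 15 — deliver 1→2: ·
after 16 — timeout(1): n1:cand/b16/[-]
after 17 — deliver 3→0: ·
after 18 — deliver 1→3: n3:foll/b16/[-]
after 19 — crash(4): n4:✗foll/b10/[-]
after 20 — deliver 1→3: ·
after 21 — deliver 2→0: ·
after 22 — deliver 4→3: ·
after 23 — propose(3,'z'): ·
after 24 — deliver 3→4: ·

10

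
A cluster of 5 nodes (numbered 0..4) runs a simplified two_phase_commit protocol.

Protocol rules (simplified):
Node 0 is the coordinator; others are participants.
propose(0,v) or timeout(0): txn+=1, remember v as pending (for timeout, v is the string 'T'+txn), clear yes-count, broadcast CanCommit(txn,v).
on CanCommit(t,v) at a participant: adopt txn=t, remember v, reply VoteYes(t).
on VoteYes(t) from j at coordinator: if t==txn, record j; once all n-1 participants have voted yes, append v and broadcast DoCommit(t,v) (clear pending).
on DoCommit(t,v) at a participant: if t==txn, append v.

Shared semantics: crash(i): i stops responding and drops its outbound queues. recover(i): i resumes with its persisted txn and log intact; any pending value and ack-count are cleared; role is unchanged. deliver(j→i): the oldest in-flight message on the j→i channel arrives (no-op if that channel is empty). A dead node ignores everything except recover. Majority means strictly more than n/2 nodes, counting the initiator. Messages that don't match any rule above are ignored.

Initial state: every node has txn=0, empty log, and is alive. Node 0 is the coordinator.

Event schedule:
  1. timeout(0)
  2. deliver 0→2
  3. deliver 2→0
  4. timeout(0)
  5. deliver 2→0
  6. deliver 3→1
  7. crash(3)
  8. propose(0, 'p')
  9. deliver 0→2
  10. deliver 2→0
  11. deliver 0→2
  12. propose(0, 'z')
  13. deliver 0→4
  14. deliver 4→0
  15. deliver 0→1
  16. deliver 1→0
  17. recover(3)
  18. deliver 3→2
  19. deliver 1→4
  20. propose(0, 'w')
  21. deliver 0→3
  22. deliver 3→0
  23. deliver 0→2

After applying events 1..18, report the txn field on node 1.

step 1 timeout(0): 0={coor,t=1,log=-}
step 2 deliver 0→2: 2={part,t=1,log=-}
step 3 deliver 2→0: —
step 4 timeout(0): 0={coor,t=2,log=-}
step 5 deliver 2→0: —
step 6 deliver 3→1: —
step 7 crash(3): 3={✗part,t=0,log=-}
step 8 propose(0,'p'): 0={coor,t=3,log=-}
step 9 deliver 0→2: 2={part,t=2,log=-}
step 10 deliver 2→0: —
step 11 deliver 0→2: 2={part,t=3,log=-}
step 12 propose(0,'z'): 0={coor,t=4,log=-}
step 13 deliver 0→4: 4={part,t=1,log=-}
step 14 deliver 4→0: —
step 15 deliver 0→1: 1={part,t=1,log=-}
step 16 deliver 1→0: —
step 17 recover(3): 3={part,t=0,log=-}
step 18 deliver 3→2: —

1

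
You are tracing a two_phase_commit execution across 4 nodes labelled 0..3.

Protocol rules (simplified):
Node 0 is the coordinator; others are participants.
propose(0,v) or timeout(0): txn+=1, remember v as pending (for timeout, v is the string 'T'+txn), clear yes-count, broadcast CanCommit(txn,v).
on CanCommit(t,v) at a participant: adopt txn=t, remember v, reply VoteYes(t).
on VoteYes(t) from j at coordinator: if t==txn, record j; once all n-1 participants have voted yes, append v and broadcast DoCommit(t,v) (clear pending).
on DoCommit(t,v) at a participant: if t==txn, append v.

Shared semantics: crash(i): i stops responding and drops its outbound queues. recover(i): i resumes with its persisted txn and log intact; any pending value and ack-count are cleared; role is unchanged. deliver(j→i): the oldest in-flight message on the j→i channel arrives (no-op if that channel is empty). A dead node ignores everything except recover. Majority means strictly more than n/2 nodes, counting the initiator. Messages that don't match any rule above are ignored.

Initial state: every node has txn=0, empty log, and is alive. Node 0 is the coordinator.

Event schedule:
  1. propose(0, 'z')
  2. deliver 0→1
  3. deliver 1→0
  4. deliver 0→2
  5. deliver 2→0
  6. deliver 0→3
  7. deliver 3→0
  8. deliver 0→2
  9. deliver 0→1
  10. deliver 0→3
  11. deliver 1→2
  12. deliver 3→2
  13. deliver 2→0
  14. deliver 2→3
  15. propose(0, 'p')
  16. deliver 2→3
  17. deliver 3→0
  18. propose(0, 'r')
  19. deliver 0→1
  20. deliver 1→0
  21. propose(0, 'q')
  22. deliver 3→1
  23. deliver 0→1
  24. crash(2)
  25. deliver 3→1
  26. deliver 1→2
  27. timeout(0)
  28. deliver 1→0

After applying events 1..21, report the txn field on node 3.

1

1. propose(0,'z'):  <0:coor t1 ->
2. deliver 0→1:  <1:part t1 ->
3. deliver 1→0:  nop
4. deliver 0→2:  <2:part t1 ->
5. deliver 2→0:  nop
6. deliver 0→3:  <3:part t1 ->
7. deliver 3→0:  <0:coor t1 z>
8. deliver 0→2:  <2:part t1 z>
9. deliver 0→1:  <1:part t1 z>
10. deliver 0→3:  <3:part t1 z>
11. deliver 1→2:  nop
12. deliver 3→2:  nop
13. deliver 2→0:  nop
14. deliver 2→3:  nop
15. propose(0,'p'):  <0:coor t2 z>
16. deliver 2→3:  nop
17. deliver 3→0:  nop
18. propose(0,'r'):  <0:coor t3 z>
19. deliver 0→1:  <1:part t2 z>
20. deliver 1→0:  nop
21. propose(0,'q'):  <0:coor t4 z>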